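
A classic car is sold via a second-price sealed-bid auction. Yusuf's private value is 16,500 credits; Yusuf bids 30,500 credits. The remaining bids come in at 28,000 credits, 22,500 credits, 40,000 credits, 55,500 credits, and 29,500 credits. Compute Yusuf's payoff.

Highest competing bid: 55,500 credits.
Yusuf's bid 30,500 credits is not the highest, so Yusuf loses, pays nothing, and earns zero payoff.

Yusuf's payoff: 0 credits.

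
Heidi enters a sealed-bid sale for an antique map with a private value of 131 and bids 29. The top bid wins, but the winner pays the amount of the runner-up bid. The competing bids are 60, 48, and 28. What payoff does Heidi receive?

Payoff = 0.

Highest competing bid: 60.
Heidi's bid 29 is not the highest, so Heidi loses, pays nothing, and earns zero payoff.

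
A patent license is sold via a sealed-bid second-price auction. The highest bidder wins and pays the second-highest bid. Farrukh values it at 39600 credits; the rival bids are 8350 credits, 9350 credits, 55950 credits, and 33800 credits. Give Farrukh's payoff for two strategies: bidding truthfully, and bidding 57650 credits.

(a) 0 credits  (b) -16350 credits

The highest competing bid is 55950 credits.
Bidding truthfully at 39600 credits: the top bid is 55950 credits (a rival), so Farrukh loses. Payoff = 0 credits.
Bidding 57650 credits: Farrukh has the top bid, wins, and pays the second-highest bid 55950 credits. Payoff = 39600 credits − 55950 credits = -16350 credits.
Deviating from a truthful bid can only lose payoff in a second-price auction — never gain.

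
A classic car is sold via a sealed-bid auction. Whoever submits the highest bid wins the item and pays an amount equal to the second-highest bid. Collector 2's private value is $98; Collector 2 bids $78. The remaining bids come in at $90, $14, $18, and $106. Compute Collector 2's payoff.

Highest competing bid: $106.
Collector 2's bid $78 is not the highest, so Collector 2 loses, pays nothing, and earns zero payoff.

$0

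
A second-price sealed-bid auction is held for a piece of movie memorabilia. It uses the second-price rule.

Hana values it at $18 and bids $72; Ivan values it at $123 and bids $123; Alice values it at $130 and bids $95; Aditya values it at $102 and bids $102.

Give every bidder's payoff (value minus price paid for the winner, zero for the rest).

Payoffs: Hana $0, Ivan $21, Alice $0, Aditya $0.

Bids in descending order: Ivan $123 > Aditya $102 > Alice $95 > Hana $72.
Ivan has the top bid and wins; the price is the second-highest bid, $102.
Ivan's payoff = $123 − $102 = $21. All other bidders lose, so their payoff is 0.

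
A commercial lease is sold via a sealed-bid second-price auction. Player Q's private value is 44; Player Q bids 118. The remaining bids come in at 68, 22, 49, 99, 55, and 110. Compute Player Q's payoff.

Player Q's payoff: -66.

Highest competing bid: 110.
Player Q's bid 118 is the highest overall, so Player Q wins and pays the second-highest bid, 110.
Payoff = value − price = 44 − 110 = -66.
Overbidding won the item at a price above value — truthful bidding would have avoided this loss.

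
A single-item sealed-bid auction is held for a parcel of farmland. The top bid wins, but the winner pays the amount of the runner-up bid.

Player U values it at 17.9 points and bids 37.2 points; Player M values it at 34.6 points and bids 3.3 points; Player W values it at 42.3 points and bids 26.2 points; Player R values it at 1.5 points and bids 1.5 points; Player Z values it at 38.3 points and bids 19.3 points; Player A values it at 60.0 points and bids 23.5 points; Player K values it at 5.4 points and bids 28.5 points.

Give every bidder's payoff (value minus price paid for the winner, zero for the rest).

Bids in descending order: Player U 37.2 points, then Player K 28.5 points, then Player W 26.2 points, then Player A 23.5 points, then Player Z 19.3 points, then Player M 3.3 points, then Player R 1.5 points.
Player U has the top bid and wins; the price is the second-highest bid, 28.5 points.
Player U's payoff = 17.9 points − 28.5 points = -10.6 points. All other bidders lose, so their payoff is 0.

Player U -10.6 points, Player M 0.0 points, Player W 0.0 points, Player R 0.0 points, Player Z 0.0 points, Player A 0.0 points, Player K 0.0 points.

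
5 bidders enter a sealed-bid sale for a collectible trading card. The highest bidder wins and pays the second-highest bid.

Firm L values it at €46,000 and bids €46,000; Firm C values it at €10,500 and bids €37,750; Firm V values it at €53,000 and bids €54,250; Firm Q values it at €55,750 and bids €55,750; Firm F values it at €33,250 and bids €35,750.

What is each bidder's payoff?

Ranking the bids: Firm Q €55,750; Firm V €54,250; Firm L €46,000; Firm C €37,750; Firm F €35,750.
Firm Q has the top bid and wins; the price is the second-highest bid, €54,250.
Firm Q's payoff = €55,750 − €54,250 = €1,500. All other bidders lose, so their payoff is 0.

Payoffs: Firm L €0, Firm C €0, Firm V €0, Firm Q €1,500, Firm F €0.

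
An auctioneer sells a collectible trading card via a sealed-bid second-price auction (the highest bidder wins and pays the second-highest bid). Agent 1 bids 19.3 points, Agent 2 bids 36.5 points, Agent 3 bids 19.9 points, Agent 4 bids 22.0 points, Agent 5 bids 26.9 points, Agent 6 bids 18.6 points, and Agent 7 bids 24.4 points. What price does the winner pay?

Price paid: 26.9 points.

Ranking the bids: Agent 2 36.5 points > Agent 5 26.9 points > Agent 7 24.4 points > Agent 4 22.0 points > Agent 3 19.9 points > Agent 1 19.3 points > Agent 6 18.6 points.
Agent 2 is the highest bidder, so Agent 2 wins.
Under the second-price rule, the price is the second-highest bid: 26.9 points.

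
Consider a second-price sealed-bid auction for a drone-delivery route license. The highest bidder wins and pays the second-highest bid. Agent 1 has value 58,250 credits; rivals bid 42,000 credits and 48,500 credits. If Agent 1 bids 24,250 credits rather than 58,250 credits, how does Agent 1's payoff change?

The highest competing bid is 48,500 credits.
Bidding truthfully at 58,250 credits: Agent 1 has the top bid, wins, and pays the second-highest bid 48,500 credits. Payoff = 58,250 credits − 48,500 credits = 9,750 credits.
Bidding 24,250 credits: the top bid is 48,500 credits (a rival), so Agent 1 loses. Payoff = 0 credits.
Change = 0 credits − 9,750 credits = -9,750 credits.

Change in payoff: -9,750 credits.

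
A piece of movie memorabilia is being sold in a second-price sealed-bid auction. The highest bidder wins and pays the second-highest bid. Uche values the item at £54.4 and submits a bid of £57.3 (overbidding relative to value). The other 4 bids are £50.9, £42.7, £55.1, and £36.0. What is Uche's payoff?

Highest competing bid: £55.1.
Uche's bid £57.3 is the highest overall, so Uche wins and pays the second-highest bid, £55.1.
Payoff = value − price = £54.4 − £55.1 = -£0.7.
Overbidding won the item at a price above value — truthful bidding would have avoided this loss.

Uche's payoff: -£0.7.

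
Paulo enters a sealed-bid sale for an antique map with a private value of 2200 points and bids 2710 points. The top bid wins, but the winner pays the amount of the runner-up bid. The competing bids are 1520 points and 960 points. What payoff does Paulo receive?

Highest competing bid: 1520 points.
Paulo's bid 2710 points is the highest overall, so Paulo wins and pays the second-highest bid, 1520 points.
Payoff = value − price = 2200 points − 1520 points = 680 points.

Paulo's payoff: 680 points.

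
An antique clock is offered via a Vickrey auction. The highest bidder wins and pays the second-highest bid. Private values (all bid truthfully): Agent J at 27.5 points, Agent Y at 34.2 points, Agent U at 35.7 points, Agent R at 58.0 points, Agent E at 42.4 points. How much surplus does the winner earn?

Surplus = 15.6 points.

Ordered from highest: Agent R 58.0 points > Agent E 42.4 points > Agent U 35.7 points > Agent Y 34.2 points > Agent J 27.5 points.
Agent R wins with the top bid and pays the second-highest, 42.4 points.
Surplus = 58.0 points − 42.4 points = 15.6 points.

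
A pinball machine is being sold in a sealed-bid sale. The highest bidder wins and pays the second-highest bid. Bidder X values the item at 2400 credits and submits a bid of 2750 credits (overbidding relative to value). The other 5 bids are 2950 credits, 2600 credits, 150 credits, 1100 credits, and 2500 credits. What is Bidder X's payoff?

Highest competing bid: 2950 credits.
Bidder X's bid 2750 credits is not the highest, so Bidder X loses, pays nothing, and earns zero payoff.

0 credits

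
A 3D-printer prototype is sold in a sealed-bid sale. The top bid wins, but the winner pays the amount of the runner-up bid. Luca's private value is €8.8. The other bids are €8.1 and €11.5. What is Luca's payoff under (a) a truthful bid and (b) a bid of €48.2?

The highest competing bid is €11.5.
Bidding truthfully at €8.8: the top bid is €11.5 (a rival), so Luca loses. Payoff = €0.0.
Bidding €48.2: Luca has the top bid, wins, and pays the second-highest bid €11.5. Payoff = €8.8 − €11.5 = -€2.7.

Truthful: €0.0; alternative: -€2.7.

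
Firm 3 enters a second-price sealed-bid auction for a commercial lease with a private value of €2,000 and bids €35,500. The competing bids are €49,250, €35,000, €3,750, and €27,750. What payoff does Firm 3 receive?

Highest competing bid: €49,250.
Firm 3's bid €35,500 is not the highest, so Firm 3 loses, pays nothing, and earns zero payoff.

€0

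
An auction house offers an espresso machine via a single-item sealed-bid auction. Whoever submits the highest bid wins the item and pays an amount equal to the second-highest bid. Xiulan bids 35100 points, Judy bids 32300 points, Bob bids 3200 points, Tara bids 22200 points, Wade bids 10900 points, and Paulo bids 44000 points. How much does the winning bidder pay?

Bids in descending order: Paulo 44000 points; Xiulan 35100 points; Judy 32300 points; Tara 22200 points; Wade 10900 points; Bob 3200 points.
Paulo has the highest bid, so Paulo wins.
The second-highest bid is 35100 points, so that is what Paulo pays.

The winner pays 35100 points.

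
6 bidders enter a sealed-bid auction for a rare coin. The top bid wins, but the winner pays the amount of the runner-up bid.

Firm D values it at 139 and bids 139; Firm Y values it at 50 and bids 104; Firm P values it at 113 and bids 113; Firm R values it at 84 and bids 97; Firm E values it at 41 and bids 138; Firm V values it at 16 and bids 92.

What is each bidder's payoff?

Payoffs: Firm D 1, Firm Y 0, Firm P 0, Firm R 0, Firm E 0, Firm V 0.

Sorted high to low: Firm D 139, then Firm E 138, then Firm P 113, then Firm Y 104, then Firm R 97, then Firm V 92.
Firm D has the top bid and wins; the price is the second-highest bid, 138.
Firm D's payoff = 139 − 138 = 1. All other bidders lose, so their payoff is 0.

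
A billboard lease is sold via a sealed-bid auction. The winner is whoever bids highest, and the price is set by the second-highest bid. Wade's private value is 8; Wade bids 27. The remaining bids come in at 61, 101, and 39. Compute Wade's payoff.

Highest competing bid: 101.
Wade's bid 27 is not the highest, so Wade loses, pays nothing, and earns zero payoff.

Payoff = 0.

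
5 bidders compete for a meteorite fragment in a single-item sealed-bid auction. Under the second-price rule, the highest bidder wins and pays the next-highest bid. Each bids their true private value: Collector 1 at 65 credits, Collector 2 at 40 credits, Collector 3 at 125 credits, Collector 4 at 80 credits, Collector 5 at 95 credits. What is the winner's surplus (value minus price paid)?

Winner's surplus: 30 credits.

Sorted high to low: Collector 3 125 credits; Collector 5 95 credits; Collector 4 80 credits; Collector 1 65 credits; Collector 2 40 credits.
Collector 3 wins with the top bid and pays the second-highest, 95 credits.
Surplus = 125 credits − 95 credits = 30 credits.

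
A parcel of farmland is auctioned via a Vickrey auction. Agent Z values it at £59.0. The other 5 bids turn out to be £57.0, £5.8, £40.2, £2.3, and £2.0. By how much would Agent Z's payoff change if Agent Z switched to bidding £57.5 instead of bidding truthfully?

The highest competing bid is £57.0.
Bidding truthfully at £59.0: Agent Z has the top bid, wins, and pays the second-highest bid £57.0. Payoff = £59.0 − £57.0 = £2.0.
Bidding £57.5: Agent Z has the top bid, wins, and pays the second-highest bid £57.0. Payoff = £59.0 − £57.0 = £2.0.
Change = £2.0 − £2.0 = £0.0.
The bid only affects whether you win, not the price — here both bids land on the same side of the top rival bid, so the deviation is payoff-neutral.

Payoff change: £0.0.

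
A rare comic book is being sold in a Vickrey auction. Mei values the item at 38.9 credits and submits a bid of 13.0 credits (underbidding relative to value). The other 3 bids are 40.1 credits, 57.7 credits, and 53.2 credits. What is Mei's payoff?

0.0 credits

Highest competing bid: 57.7 credits.
Mei's bid 13.0 credits is not the highest, so Mei loses, pays nothing, and earns zero payoff.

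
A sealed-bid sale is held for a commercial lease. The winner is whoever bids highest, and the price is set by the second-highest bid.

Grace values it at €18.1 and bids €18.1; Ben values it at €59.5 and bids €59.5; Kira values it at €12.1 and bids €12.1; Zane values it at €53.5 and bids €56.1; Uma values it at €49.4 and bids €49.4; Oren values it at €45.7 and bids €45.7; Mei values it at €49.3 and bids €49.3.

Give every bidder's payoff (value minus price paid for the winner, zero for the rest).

Ranking the bids: Ben €59.5; Zane €56.1; Uma €49.4; Mei €49.3; Oren €45.7; Grace €18.1; Kira €12.1.
Ben has the top bid and wins; the price is the second-highest bid, €56.1.
Ben's payoff = €59.5 − €56.1 = €3.4. All other bidders lose, so their payoff is 0.

Payoffs: Grace €0.0, Ben €3.4, Kira €0.0, Zane €0.0, Uma €0.0, Oren €0.0, Mei €0.0.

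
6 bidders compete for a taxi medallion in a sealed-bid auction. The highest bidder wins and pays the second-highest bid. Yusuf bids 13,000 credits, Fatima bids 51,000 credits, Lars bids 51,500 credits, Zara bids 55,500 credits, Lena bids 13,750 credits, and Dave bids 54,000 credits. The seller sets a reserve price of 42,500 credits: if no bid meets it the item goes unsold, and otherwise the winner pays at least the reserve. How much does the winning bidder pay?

Ordered from highest: Zara 55,500 credits > Dave 54,000 credits > Lars 51,500 credits > Fatima 51,000 credits > Lena 13,750 credits > Yusuf 13,000 credits.
Zara has the highest bid, so Zara wins.
The second-highest bid is 54,000 credits, which exceeds the reserve, so that sets the price.

54,000 credits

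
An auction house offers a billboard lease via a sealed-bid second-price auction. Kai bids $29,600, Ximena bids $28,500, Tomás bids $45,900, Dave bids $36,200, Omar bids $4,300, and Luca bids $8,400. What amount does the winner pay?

Ranking the bids: Tomás $45,900 > Dave $36,200 > Kai $29,600 > Ximena $28,500 > Luca $8,400 > Omar $4,300.
Tomás has the highest bid, so Tomás wins.
The second-highest bid is $36,200, so that is what Tomás pays.

$36,200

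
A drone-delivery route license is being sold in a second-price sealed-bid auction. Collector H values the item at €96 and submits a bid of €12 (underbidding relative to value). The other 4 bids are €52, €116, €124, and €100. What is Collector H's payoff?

Payoff = €0.

Highest competing bid: €124.
Collector H's bid €12 is not the highest, so Collector H loses, pays nothing, and earns zero payoff.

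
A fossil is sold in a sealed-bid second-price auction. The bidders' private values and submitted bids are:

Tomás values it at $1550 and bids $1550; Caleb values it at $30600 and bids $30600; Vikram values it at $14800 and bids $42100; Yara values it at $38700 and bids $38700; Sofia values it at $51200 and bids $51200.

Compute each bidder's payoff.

Tomás $0, Caleb $0, Vikram $0, Yara $0, Sofia $9100.

Ordered from highest: Sofia $51200; Vikram $42100; Yara $38700; Caleb $30600; Tomás $1550.
Sofia has the top bid and wins; the price is the second-highest bid, $42100.
Sofia's payoff = $51200 − $42100 = $9100. All other bidders lose, so their payoff is 0.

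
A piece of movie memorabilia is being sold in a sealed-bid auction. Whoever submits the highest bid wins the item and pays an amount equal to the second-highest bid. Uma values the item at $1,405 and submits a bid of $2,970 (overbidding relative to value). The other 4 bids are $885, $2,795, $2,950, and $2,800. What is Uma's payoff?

Payoff = -$1,545.

Highest competing bid: $2,950.
Uma's bid $2,970 is the highest overall, so Uma wins and pays the second-highest bid, $2,950.
Payoff = value − price = $1,405 − $2,950 = -$1,545.
Overbidding won the item at a price above value — truthful bidding would have avoided this loss.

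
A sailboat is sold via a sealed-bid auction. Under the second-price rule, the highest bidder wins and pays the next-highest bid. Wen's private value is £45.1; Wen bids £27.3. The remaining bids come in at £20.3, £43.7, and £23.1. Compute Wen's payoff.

Wen's payoff: £0.0.

Highest competing bid: £43.7.
Wen's bid £27.3 is not the highest, so Wen loses, pays nothing, and earns zero payoff.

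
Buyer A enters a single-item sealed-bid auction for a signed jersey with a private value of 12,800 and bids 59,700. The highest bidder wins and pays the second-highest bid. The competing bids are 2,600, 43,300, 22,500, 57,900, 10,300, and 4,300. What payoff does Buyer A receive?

Highest competing bid: 57,900.
Buyer A's bid 59,700 is the highest overall, so Buyer A wins and pays the second-highest bid, 57,900.
Payoff = value − price = 12,800 − 57,900 = -45,100.
Overbidding won the item at a price above value — truthful bidding would have avoided this loss.

Buyer A's payoff: -45,100.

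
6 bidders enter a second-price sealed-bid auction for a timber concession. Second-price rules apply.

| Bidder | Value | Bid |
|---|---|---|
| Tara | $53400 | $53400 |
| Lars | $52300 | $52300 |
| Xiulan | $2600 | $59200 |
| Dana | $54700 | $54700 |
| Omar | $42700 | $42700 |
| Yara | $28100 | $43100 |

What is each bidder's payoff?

Payoffs: Tara $0, Lars $0, Xiulan -$52100, Dana $0, Omar $0, Yara $0.

Sorted high to low: Xiulan $59200, then Dana $54700, then Tara $53400, then Lars $52300, then Yara $43100, then Omar $42700.
Xiulan has the top bid and wins; the price is the second-highest bid, $54700.
Xiulan's payoff = $2600 − $54700 = -$52100. All other bidders lose, so their payoff is 0.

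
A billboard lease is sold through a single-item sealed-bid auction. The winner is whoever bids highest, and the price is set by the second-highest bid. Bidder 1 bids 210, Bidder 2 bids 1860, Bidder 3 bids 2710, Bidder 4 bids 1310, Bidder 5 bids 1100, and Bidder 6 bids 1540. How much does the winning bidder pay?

Bids in descending order: Bidder 3 2710 > Bidder 2 1860 > Bidder 6 1540 > Bidder 4 1310 > Bidder 5 1100 > Bidder 1 210.
Bidder 3 has the highest bid, so Bidder 3 wins.
The second-highest bid is 1860, so that is what Bidder 3 pays.

The winner pays 1860.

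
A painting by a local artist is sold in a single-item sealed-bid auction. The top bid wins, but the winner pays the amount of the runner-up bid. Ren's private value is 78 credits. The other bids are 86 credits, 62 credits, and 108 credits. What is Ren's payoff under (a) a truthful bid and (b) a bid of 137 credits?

(a) 0 credits  (b) -30 credits

The highest competing bid is 108 credits.
Bidding truthfully at 78 credits: the top bid is 108 credits (a rival), so Ren loses. Payoff = 0 credits.
Bidding 137 credits: Ren has the top bid, wins, and pays the second-highest bid 108 credits. Payoff = 78 credits − 108 credits = -30 credits.
This is the dominant-strategy logic: truthful bidding weakly beats any alternative.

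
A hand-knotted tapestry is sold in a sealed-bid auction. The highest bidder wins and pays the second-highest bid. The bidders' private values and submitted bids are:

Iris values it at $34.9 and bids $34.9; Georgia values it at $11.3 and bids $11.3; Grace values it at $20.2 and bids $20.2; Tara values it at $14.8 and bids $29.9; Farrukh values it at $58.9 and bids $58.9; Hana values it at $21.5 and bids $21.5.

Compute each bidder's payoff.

Bids in descending order: Farrukh $58.9; Iris $34.9; Tara $29.9; Hana $21.5; Grace $20.2; Georgia $11.3.
Farrukh has the top bid and wins; the price is the second-highest bid, $34.9.
Farrukh's payoff = $58.9 − $34.9 = $24.0. All other bidders lose, so their payoff is 0.

Payoffs: Iris $0.0, Georgia $0.0, Grace $0.0, Tara $0.0, Farrukh $24.0, Hana $0.0.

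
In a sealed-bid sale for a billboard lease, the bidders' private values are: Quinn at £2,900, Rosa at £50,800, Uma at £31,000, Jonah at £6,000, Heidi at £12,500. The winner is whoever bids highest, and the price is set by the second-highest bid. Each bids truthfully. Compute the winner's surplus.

Sorted high to low: Rosa £50,800 > Uma £31,000 > Heidi £12,500 > Jonah £6,000 > Quinn £2,900.
Rosa wins with the top bid and pays the second-highest, £31,000.
Surplus = £50,800 − £31,000 = £19,800.

£19,800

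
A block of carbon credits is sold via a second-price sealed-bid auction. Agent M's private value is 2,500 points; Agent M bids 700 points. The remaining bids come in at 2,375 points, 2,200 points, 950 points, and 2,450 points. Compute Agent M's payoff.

0 points

Highest competing bid: 2,450 points.
Agent M's bid 700 points is not the highest, so Agent M loses, pays nothing, and earns zero payoff.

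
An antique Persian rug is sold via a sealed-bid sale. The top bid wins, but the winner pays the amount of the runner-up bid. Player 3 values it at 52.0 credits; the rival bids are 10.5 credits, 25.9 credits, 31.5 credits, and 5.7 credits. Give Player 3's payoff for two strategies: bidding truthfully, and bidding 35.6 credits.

The highest competing bid is 31.5 credits.
Bidding truthfully at 52.0 credits: Player 3 has the top bid, wins, and pays the second-highest bid 31.5 credits. Payoff = 52.0 credits − 31.5 credits = 20.5 credits.
Bidding 35.6 credits: Player 3 has the top bid, wins, and pays the second-highest bid 31.5 credits. Payoff = 52.0 credits − 31.5 credits = 20.5 credits.

Truthful: 20.5 credits; alternative: 20.5 credits.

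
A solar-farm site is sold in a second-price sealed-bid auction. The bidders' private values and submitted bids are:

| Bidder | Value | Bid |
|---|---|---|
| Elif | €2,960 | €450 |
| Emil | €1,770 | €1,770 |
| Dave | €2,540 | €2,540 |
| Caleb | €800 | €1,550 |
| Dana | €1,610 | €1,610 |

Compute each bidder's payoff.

Bids in descending order: Dave €2,540, then Emil €1,770, then Dana €1,610, then Caleb €1,550, then Elif €450.
Dave has the top bid and wins; the price is the second-highest bid, €1,770.
Dave's payoff = €2,540 − €1,770 = €770. All other bidders lose, so their payoff is 0.

Elif €0, Emil €0, Dave €770, Caleb €0, Dana €0.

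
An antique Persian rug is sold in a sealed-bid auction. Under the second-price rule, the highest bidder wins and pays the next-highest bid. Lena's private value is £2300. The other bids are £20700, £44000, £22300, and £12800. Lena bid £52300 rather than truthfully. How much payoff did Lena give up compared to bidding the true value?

£41700

The highest competing bid is £44000.
Bidding truthfully at £2300: the top bid is £44000 (a rival), so Lena loses. Payoff = £0.
Bidding £52300: Lena has the top bid, wins, and pays the second-highest bid £44000. Payoff = £2300 − £44000 = -£41700.
Regret = truthful payoff − actual payoff = £0 − -£41700 = £41700.
Deviating from a truthful bid can only lose payoff in a second-price auction — never gain.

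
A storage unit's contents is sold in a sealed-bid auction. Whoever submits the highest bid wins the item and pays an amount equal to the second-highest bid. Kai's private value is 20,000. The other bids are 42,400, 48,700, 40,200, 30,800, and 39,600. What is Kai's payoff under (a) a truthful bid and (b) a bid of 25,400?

The highest competing bid is 48,700.
Bidding truthfully at 20,000: the top bid is 48,700 (a rival), so Kai loses. Payoff = 0.
Bidding 25,400: the top bid is 48,700 (a rival), so Kai loses. Payoff = 0.

Truthful: 0; alternative: 0.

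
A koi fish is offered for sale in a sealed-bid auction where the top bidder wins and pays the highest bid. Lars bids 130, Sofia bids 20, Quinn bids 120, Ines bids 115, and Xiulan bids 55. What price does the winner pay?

Bids in descending order: Lars 130 > Quinn 120 > Ines 115 > Xiulan 55 > Sofia 20.
Lars is the highest bidder, so Lars wins.
Under the first-price rule, the price is the highest bid: 130.

The winner pays 130.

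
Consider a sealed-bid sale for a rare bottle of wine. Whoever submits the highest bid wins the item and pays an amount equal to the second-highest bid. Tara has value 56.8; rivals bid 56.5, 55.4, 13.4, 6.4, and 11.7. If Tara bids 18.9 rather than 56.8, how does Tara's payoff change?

The highest competing bid is 56.5.
Bidding truthfully at 56.8: Tara has the top bid, wins, and pays the second-highest bid 56.5. Payoff = 56.8 − 56.5 = 0.3.
Bidding 18.9: the top bid is 56.5 (a rival), so Tara loses. Payoff = 0.0.
Change = 0.0 − 0.3 = -0.3.
Deviating from a truthful bid can only lose payoff in a second-price auction — never gain.

Change in payoff: -0.3.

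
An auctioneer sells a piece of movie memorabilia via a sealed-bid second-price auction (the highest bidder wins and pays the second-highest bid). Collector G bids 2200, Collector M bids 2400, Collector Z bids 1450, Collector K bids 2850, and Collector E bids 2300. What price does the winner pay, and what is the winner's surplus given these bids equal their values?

Sorted high to low: Collector K 2850; Collector M 2400; Collector E 2300; Collector G 2200; Collector Z 1450.
Collector K is the highest bidder, so Collector K wins.
Under the second-price rule, the price is the second-highest bid: 2400.
Surplus = 2850 − 2400 = 450.

Price 2400; surplus 450.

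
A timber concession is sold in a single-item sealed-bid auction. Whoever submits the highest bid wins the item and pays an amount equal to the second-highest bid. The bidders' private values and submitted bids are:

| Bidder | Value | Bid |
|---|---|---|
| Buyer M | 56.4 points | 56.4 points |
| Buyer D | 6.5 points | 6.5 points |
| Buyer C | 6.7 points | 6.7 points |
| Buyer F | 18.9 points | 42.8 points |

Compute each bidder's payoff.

Ranking the bids: Buyer M 56.4 points > Buyer F 42.8 points > Buyer C 6.7 points > Buyer D 6.5 points.
Buyer M has the top bid and wins; the price is the second-highest bid, 42.8 points.
Buyer M's payoff = 56.4 points − 42.8 points = 13.6 points. All other bidders lose, so their payoff is 0.

Buyer M 13.6 points, Buyer D 0.0 points, Buyer C 0.0 points, Buyer F 0.0 points.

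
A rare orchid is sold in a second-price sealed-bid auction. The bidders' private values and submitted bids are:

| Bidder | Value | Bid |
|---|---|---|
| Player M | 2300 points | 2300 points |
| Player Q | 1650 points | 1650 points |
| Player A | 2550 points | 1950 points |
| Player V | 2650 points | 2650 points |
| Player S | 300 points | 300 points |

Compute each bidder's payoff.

Bids in descending order: Player V 2650 points > Player M 2300 points > Player A 1950 points > Player Q 1650 points > Player S 300 points.
Player V has the top bid and wins; the price is the second-highest bid, 2300 points.
Player V's payoff = 2650 points − 2300 points = 350 points. All other bidders lose, so their payoff is 0.

Player M 0 points, Player Q 0 points, Player A 0 points, Player V 350 points, Player S 0 points.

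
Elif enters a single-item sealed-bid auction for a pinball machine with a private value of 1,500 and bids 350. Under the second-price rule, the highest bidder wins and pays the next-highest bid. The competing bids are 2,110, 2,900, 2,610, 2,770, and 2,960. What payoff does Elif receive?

0

Highest competing bid: 2,960.
Elif's bid 350 is not the highest, so Elif loses, pays nothing, and earns zero payoff.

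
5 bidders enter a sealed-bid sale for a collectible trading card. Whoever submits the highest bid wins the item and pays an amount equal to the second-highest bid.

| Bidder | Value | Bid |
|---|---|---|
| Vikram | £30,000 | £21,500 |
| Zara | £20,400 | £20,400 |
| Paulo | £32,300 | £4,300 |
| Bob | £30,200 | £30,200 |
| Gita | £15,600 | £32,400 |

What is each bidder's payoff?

Bids in descending order: Gita £32,400; Bob £30,200; Vikram £21,500; Zara £20,400; Paulo £4,300.
Gita has the top bid and wins; the price is the second-highest bid, £30,200.
Gita's payoff = £15,600 − £30,200 = -£14,600. All other bidders lose, so their payoff is 0.

Vikram £0, Zara £0, Paulo £0, Bob £0, Gita -£14,600.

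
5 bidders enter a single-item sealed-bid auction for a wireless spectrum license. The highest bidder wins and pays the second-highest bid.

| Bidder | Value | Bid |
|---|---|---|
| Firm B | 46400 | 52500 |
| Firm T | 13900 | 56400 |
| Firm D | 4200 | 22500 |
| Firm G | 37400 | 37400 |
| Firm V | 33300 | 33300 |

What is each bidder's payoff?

Firm B 0, Firm T -38600, Firm D 0, Firm G 0, Firm V 0.

Ranking the bids: Firm T 56400; Firm B 52500; Firm G 37400; Firm V 33300; Firm D 22500.
Firm T has the top bid and wins; the price is the second-highest bid, 52500.
Firm T's payoff = 13900 − 52500 = -38600. All other bidders lose, so their payoff is 0.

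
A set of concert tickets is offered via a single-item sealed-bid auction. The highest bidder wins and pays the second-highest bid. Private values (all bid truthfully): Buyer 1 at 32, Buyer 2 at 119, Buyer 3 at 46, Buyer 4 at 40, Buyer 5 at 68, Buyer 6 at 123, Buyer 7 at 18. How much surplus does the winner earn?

Sorted high to low: Buyer 6 123, then Buyer 2 119, then Buyer 5 68, then Buyer 3 46, then Buyer 4 40, then Buyer 1 32, then Buyer 7 18.
Buyer 6 wins with the top bid and pays the second-highest, 119.
Surplus = 123 − 119 = 4.

4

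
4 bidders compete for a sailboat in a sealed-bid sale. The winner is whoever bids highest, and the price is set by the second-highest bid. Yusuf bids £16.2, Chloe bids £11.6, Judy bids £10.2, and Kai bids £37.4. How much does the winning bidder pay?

Sorted high to low: Kai £37.4, then Yusuf £16.2, then Chloe £11.6, then Judy £10.2.
Kai has the highest bid, so Kai wins.
The second-highest bid is £16.2, so that is what Kai pays.

Price paid: £16.2.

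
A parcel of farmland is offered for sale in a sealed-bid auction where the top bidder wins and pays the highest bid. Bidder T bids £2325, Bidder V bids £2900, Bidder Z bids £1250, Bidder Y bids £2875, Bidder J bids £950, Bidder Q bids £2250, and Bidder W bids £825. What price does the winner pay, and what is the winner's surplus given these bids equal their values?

Ordered from highest: Bidder V £2900; Bidder Y £2875; Bidder T £2325; Bidder Q £2250; Bidder Z £1250; Bidder J £950; Bidder W £825.
Bidder V is the highest bidder, so Bidder V wins.
Under the first-price rule, the price is the highest bid: £2900.
Surplus = £2900 − £2900 = £0.

Price £2900; surplus £0.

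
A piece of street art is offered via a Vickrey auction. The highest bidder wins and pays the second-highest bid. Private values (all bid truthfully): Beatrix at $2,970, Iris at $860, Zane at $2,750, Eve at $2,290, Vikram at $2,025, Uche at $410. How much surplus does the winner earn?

Sorted high to low: Beatrix $2,970, then Zane $2,750, then Eve $2,290, then Vikram $2,025, then Iris $860, then Uche $410.
Beatrix wins with the top bid and pays the second-highest, $2,750.
Surplus = $2,970 − $2,750 = $220.

$220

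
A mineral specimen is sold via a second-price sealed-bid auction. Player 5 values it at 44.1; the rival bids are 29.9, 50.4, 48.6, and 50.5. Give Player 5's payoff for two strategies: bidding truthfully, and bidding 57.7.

The highest competing bid is 50.5.
Bidding truthfully at 44.1: the top bid is 50.5 (a rival), so Player 5 loses. Payoff = 0.0.
Bidding 57.7: Player 5 has the top bid, wins, and pays the second-highest bid 50.5. Payoff = 44.1 − 50.5 = -6.4.
Deviating from a truthful bid can only lose payoff in a second-price auction — never gain.

Truthful: 0.0; alternative: -6.4.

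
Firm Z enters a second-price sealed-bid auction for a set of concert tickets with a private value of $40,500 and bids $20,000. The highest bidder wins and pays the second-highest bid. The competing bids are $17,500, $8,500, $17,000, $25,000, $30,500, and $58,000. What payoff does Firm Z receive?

Highest competing bid: $58,000.
Firm Z's bid $20,000 is not the highest, so Firm Z loses, pays nothing, and earns zero payoff.

Payoff = $0.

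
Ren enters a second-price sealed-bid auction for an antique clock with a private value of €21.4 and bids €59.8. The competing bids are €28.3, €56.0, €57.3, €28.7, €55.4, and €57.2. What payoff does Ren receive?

Highest competing bid: €57.3.
Ren's bid €59.8 is the highest overall, so Ren wins and pays the second-highest bid, €57.3.
Payoff = value − price = €21.4 − €57.3 = -€35.9.

Payoff = -€35.9.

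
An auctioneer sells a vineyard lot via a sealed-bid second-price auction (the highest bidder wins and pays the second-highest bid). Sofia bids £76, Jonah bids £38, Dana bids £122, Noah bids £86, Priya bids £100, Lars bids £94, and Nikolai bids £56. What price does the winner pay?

Price paid: £100.

Sorted high to low: Dana £122 > Priya £100 > Lars £94 > Noah £86 > Sofia £76 > Nikolai £56 > Jonah £38.
Dana is the highest bidder, so Dana wins.
Under the second-price rule, the price is the second-highest bid: £100.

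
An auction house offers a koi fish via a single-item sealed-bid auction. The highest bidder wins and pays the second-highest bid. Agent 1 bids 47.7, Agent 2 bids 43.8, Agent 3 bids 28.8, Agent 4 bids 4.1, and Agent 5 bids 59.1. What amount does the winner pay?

47.7

Ordered from highest: Agent 5 59.1 > Agent 1 47.7 > Agent 2 43.8 > Agent 3 28.8 > Agent 4 4.1.
Agent 5 has the highest bid, so Agent 5 wins.
The second-highest bid is 47.7, so that is what Agent 5 pays.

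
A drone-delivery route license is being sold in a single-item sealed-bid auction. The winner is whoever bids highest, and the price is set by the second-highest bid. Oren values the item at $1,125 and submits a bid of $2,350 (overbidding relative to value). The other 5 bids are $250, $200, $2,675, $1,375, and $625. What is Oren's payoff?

Payoff = $0.

Highest competing bid: $2,675.
Oren's bid $2,350 is not the highest, so Oren loses, pays nothing, and earns zero payoff.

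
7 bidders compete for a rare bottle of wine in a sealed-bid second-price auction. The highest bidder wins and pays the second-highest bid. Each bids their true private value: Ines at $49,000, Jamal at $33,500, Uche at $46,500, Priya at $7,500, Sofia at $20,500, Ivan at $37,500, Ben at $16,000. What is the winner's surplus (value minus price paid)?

Ordered from highest: Ines $49,000; Uche $46,500; Ivan $37,500; Jamal $33,500; Sofia $20,500; Ben $16,000; Priya $7,500.
Ines wins with the top bid and pays the second-highest, $46,500.
Surplus = $49,000 − $46,500 = $2,500.

Winner's surplus: $2,500.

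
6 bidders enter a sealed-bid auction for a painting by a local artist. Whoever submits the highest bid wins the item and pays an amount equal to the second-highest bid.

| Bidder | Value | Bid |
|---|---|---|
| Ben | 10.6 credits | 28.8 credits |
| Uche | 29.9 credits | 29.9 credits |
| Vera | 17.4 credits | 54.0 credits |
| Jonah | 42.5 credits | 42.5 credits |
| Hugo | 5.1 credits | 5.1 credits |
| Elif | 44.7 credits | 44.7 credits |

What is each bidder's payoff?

Sorted high to low: Vera 54.0 credits > Elif 44.7 credits > Jonah 42.5 credits > Uche 29.9 credits > Ben 28.8 credits > Hugo 5.1 credits.
Vera has the top bid and wins; the price is the second-highest bid, 44.7 credits.
Vera's payoff = 17.4 credits − 44.7 credits = -27.3 credits. All other bidders lose, so their payoff is 0.

Ben 0.0 credits, Uche 0.0 credits, Vera -27.3 credits, Jonah 0.0 credits, Hugo 0.0 credits, Elif 0.0 credits.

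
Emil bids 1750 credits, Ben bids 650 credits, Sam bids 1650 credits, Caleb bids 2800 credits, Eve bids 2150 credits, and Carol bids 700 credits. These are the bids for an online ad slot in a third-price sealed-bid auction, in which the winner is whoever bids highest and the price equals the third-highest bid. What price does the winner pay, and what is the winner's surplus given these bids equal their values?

Price 1750 credits; surplus 1050 credits.

Ranking the bids: Caleb 2800 credits; Eve 2150 credits; Emil 1750 credits; Sam 1650 credits; Carol 700 credits; Ben 650 credits.
Caleb is the highest bidder, so Caleb wins.
Under the third-price rule, the price is the third-highest bid: 1750 credits.
Surplus = 2800 credits − 1750 credits = 1050 credits.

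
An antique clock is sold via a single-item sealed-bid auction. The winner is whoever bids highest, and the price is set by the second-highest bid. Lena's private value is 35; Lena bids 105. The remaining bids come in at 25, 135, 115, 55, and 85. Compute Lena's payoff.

Payoff = 0.

Highest competing bid: 135.
Lena's bid 105 is not the highest, so Lena loses, pays nothing, and earns zero payoff.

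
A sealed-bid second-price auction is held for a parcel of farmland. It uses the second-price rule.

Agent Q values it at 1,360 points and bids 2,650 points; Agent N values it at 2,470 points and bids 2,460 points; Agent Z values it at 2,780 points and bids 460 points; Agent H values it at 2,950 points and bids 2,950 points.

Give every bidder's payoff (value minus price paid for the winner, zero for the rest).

Bids in descending order: Agent H 2,950 points, then Agent Q 2,650 points, then Agent N 2,460 points, then Agent Z 460 points.
Agent H has the top bid and wins; the price is the second-highest bid, 2,650 points.
Agent H's payoff = 2,950 points − 2,650 points = 300 points. All other bidders lose, so their payoff is 0.

Payoffs: Agent Q 0 points, Agent N 0 points, Agent Z 0 points, Agent H 300 points.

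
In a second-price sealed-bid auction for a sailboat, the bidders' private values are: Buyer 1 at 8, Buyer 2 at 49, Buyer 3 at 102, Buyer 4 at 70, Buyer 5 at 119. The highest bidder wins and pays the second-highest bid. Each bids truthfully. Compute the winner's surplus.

Ranking the bids: Buyer 5 119; Buyer 3 102; Buyer 4 70; Buyer 2 49; Buyer 1 8.
Buyer 5 wins with the top bid and pays the second-highest, 102.
Surplus = 119 − 102 = 17.

17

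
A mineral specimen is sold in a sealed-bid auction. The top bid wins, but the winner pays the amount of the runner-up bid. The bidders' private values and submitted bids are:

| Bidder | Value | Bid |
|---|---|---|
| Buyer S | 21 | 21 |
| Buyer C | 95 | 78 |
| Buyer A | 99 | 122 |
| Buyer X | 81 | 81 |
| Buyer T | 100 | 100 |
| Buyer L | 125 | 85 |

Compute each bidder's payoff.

Payoffs: Buyer S 0, Buyer C 0, Buyer A -1, Buyer X 0, Buyer T 0, Buyer L 0.

Ordered from highest: Buyer A 122; Buyer T 100; Buyer L 85; Buyer X 81; Buyer C 78; Buyer S 21.
Buyer A has the top bid and wins; the price is the second-highest bid, 100.
Buyer A's payoff = 99 − 100 = -1. All other bidders lose, so their payoff is 0.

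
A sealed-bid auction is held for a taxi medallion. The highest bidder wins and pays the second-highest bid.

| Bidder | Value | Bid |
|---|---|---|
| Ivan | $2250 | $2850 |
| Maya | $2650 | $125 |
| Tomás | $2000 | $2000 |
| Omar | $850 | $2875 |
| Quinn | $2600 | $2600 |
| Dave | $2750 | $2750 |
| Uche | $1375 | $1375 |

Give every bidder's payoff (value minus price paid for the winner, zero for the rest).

Ranking the bids: Omar $2875 > Ivan $2850 > Dave $2750 > Quinn $2600 > Tomás $2000 > Uche $1375 > Maya $125.
Omar has the top bid and wins; the price is the second-highest bid, $2850.
Omar's payoff = $850 − $2850 = -$2000. All other bidders lose, so their payoff is 0.

Ivan $0, Maya $0, Tomás $0, Omar -$2000, Quinn $0, Dave $0, Uche $0.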